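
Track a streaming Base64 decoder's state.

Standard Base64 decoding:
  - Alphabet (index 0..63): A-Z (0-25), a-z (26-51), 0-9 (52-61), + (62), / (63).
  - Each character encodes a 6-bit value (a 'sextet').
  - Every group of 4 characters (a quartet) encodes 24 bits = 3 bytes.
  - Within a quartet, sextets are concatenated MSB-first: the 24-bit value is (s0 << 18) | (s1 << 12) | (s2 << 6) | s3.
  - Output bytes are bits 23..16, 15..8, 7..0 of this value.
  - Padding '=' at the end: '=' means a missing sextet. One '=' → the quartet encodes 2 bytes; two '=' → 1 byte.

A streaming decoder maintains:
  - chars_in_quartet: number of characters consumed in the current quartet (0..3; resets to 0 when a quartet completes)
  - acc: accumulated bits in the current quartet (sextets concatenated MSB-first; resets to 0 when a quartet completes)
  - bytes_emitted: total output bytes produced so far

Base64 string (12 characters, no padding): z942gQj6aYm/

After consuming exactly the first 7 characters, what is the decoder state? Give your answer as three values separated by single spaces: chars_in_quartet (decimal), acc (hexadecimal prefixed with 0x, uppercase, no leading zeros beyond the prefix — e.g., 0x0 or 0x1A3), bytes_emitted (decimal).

Answer: 3 0x20423 3

Derivation:
After char 0 ('z'=51): chars_in_quartet=1 acc=0x33 bytes_emitted=0
After char 1 ('9'=61): chars_in_quartet=2 acc=0xCFD bytes_emitted=0
After char 2 ('4'=56): chars_in_quartet=3 acc=0x33F78 bytes_emitted=0
After char 3 ('2'=54): chars_in_quartet=4 acc=0xCFDE36 -> emit CF DE 36, reset; bytes_emitted=3
After char 4 ('g'=32): chars_in_quartet=1 acc=0x20 bytes_emitted=3
After char 5 ('Q'=16): chars_in_quartet=2 acc=0x810 bytes_emitted=3
After char 6 ('j'=35): chars_in_quartet=3 acc=0x20423 bytes_emitted=3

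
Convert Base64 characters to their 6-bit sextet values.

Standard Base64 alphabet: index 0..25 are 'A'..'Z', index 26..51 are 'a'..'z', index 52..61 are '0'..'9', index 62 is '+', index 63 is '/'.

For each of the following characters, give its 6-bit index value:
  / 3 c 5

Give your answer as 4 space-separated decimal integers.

Answer: 63 55 28 57

Derivation:
'/': index 63
'3': 0..9 range, 52 + ord('3') − ord('0') = 55
'c': a..z range, 26 + ord('c') − ord('a') = 28
'5': 0..9 range, 52 + ord('5') − ord('0') = 57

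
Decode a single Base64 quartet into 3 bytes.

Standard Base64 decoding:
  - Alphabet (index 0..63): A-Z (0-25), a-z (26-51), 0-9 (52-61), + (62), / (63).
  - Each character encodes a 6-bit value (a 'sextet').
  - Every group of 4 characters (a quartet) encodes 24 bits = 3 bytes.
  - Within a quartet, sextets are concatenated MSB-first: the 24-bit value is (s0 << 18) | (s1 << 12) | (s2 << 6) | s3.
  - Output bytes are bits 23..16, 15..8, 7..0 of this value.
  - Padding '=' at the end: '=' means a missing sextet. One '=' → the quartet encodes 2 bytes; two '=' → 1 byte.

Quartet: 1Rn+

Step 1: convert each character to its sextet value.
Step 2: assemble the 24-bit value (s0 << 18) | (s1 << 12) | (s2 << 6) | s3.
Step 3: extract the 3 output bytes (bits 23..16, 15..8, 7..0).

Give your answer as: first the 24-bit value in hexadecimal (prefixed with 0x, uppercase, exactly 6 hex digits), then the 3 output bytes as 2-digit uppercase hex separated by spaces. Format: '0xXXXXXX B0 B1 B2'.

Sextets: 1=53, R=17, n=39, +=62
24-bit: (53<<18) | (17<<12) | (39<<6) | 62
      = 0xD40000 | 0x011000 | 0x0009C0 | 0x00003E
      = 0xD519FE
Bytes: (v>>16)&0xFF=D5, (v>>8)&0xFF=19, v&0xFF=FE

Answer: 0xD519FE D5 19 FE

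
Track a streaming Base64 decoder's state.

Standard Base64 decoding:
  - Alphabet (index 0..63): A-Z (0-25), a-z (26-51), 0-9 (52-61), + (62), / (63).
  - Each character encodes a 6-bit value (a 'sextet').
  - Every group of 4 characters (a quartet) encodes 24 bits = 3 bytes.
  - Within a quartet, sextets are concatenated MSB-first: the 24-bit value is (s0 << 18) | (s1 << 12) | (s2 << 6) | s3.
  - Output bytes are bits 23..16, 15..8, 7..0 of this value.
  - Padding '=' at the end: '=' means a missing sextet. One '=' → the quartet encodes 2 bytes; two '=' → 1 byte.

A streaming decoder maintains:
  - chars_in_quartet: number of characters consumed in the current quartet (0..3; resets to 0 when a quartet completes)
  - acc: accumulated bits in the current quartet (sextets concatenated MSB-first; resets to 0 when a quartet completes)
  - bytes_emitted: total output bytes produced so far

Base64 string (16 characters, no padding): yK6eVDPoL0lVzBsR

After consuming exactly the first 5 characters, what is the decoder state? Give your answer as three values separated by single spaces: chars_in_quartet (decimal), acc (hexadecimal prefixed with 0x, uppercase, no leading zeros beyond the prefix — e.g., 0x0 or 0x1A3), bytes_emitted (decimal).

After char 0 ('y'=50): chars_in_quartet=1 acc=0x32 bytes_emitted=0
After char 1 ('K'=10): chars_in_quartet=2 acc=0xC8A bytes_emitted=0
After char 2 ('6'=58): chars_in_quartet=3 acc=0x322BA bytes_emitted=0
After char 3 ('e'=30): chars_in_quartet=4 acc=0xC8AE9E -> emit C8 AE 9E, reset; bytes_emitted=3
After char 4 ('V'=21): chars_in_quartet=1 acc=0x15 bytes_emitted=3

Answer: 1 0x15 3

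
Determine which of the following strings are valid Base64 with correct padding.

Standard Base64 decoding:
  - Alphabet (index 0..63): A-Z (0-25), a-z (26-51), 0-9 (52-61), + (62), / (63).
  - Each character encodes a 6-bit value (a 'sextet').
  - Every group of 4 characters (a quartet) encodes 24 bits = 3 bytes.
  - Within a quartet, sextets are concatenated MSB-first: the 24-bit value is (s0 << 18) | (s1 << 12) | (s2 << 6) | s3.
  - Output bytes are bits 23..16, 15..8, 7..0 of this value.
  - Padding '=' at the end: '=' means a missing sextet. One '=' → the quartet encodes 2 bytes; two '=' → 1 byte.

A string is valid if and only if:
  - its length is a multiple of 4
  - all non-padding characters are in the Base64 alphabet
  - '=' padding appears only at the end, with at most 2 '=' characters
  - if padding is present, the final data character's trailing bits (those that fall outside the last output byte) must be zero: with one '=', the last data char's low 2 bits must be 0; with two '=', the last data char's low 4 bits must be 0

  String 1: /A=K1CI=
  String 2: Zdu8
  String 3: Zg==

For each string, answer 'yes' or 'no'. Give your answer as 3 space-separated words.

String 1: '/A=K1CI=' → invalid (bad char(s): ['=']; '=' in middle)
String 2: 'Zdu8' → valid
String 3: 'Zg==' → valid

Answer: no yes yes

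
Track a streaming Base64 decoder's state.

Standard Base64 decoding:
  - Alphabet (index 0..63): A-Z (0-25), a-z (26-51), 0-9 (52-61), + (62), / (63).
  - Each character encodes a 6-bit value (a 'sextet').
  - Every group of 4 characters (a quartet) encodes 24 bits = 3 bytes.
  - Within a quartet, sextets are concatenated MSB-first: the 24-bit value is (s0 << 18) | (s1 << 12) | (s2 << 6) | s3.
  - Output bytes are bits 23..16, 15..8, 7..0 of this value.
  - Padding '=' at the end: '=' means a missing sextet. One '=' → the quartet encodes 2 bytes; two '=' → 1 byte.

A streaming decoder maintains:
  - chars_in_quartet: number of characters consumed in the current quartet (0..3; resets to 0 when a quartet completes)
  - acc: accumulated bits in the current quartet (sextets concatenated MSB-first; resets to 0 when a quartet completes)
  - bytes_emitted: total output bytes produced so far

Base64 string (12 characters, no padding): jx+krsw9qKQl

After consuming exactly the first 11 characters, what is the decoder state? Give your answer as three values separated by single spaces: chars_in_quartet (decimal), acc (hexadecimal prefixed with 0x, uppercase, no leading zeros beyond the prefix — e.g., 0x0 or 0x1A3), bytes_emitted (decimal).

Answer: 3 0x2A290 6

Derivation:
After char 0 ('j'=35): chars_in_quartet=1 acc=0x23 bytes_emitted=0
After char 1 ('x'=49): chars_in_quartet=2 acc=0x8F1 bytes_emitted=0
After char 2 ('+'=62): chars_in_quartet=3 acc=0x23C7E bytes_emitted=0
After char 3 ('k'=36): chars_in_quartet=4 acc=0x8F1FA4 -> emit 8F 1F A4, reset; bytes_emitted=3
After char 4 ('r'=43): chars_in_quartet=1 acc=0x2B bytes_emitted=3
After char 5 ('s'=44): chars_in_quartet=2 acc=0xAEC bytes_emitted=3
After char 6 ('w'=48): chars_in_quartet=3 acc=0x2BB30 bytes_emitted=3
After char 7 ('9'=61): chars_in_quartet=4 acc=0xAECC3D -> emit AE CC 3D, reset; bytes_emitted=6
After char 8 ('q'=42): chars_in_quartet=1 acc=0x2A bytes_emitted=6
After char 9 ('K'=10): chars_in_quartet=2 acc=0xA8A bytes_emitted=6
After char 10 ('Q'=16): chars_in_quartet=3 acc=0x2A290 bytes_emitted=6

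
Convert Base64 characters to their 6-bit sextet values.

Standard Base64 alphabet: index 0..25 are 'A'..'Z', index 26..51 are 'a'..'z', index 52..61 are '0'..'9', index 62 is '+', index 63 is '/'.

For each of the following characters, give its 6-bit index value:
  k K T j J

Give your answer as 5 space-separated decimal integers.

'k': a..z range, 26 + ord('k') − ord('a') = 36
'K': A..Z range, ord('K') − ord('A') = 10
'T': A..Z range, ord('T') − ord('A') = 19
'j': a..z range, 26 + ord('j') − ord('a') = 35
'J': A..Z range, ord('J') − ord('A') = 9

Answer: 36 10 19 35 9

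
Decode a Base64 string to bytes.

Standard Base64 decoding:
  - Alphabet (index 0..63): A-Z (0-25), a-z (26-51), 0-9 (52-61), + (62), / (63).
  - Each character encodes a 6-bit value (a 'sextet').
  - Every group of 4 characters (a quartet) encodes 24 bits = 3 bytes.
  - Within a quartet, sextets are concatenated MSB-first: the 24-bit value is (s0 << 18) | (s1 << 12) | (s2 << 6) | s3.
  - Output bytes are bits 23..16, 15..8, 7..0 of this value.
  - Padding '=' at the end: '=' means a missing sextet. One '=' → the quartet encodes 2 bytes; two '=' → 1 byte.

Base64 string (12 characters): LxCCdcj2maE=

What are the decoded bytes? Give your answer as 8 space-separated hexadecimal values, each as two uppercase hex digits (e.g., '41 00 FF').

Answer: 2F 10 82 75 C8 F6 99 A1

Derivation:
After char 0 ('L'=11): chars_in_quartet=1 acc=0xB bytes_emitted=0
After char 1 ('x'=49): chars_in_quartet=2 acc=0x2F1 bytes_emitted=0
After char 2 ('C'=2): chars_in_quartet=3 acc=0xBC42 bytes_emitted=0
After char 3 ('C'=2): chars_in_quartet=4 acc=0x2F1082 -> emit 2F 10 82, reset; bytes_emitted=3
After char 4 ('d'=29): chars_in_quartet=1 acc=0x1D bytes_emitted=3
After char 5 ('c'=28): chars_in_quartet=2 acc=0x75C bytes_emitted=3
After char 6 ('j'=35): chars_in_quartet=3 acc=0x1D723 bytes_emitted=3
After char 7 ('2'=54): chars_in_quartet=4 acc=0x75C8F6 -> emit 75 C8 F6, reset; bytes_emitted=6
After char 8 ('m'=38): chars_in_quartet=1 acc=0x26 bytes_emitted=6
After char 9 ('a'=26): chars_in_quartet=2 acc=0x99A bytes_emitted=6
After char 10 ('E'=4): chars_in_quartet=3 acc=0x26684 bytes_emitted=6
Padding '=': partial quartet acc=0x26684 -> emit 99 A1; bytes_emitted=8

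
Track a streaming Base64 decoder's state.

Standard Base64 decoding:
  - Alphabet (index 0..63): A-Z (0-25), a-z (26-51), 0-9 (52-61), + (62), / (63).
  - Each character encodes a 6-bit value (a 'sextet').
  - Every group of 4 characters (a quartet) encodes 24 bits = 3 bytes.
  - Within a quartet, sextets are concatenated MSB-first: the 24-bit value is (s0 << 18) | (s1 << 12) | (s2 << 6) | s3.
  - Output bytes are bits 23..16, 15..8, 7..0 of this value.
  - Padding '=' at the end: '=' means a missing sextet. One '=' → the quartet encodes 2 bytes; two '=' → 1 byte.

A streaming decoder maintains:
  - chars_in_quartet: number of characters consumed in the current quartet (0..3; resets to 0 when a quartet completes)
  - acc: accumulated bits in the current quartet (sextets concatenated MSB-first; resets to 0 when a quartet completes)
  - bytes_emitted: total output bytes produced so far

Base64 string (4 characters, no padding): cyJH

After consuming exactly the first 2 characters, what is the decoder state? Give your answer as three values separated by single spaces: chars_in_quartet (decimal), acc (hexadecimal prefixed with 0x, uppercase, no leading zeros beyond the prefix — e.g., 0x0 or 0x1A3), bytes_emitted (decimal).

Answer: 2 0x732 0

Derivation:
After char 0 ('c'=28): chars_in_quartet=1 acc=0x1C bytes_emitted=0
After char 1 ('y'=50): chars_in_quartet=2 acc=0x732 bytes_emitted=0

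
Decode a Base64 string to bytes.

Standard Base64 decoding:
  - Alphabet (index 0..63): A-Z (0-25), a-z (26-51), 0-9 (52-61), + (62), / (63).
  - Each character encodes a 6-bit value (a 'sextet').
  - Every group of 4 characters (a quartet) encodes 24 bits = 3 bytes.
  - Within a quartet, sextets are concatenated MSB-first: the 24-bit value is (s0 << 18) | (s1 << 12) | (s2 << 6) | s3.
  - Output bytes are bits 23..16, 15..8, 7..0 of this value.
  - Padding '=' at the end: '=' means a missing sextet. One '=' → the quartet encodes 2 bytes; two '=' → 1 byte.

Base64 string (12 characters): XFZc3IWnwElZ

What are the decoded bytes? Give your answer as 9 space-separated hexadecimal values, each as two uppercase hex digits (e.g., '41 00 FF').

Answer: 5C 56 5C DC 85 A7 C0 49 59

Derivation:
After char 0 ('X'=23): chars_in_quartet=1 acc=0x17 bytes_emitted=0
After char 1 ('F'=5): chars_in_quartet=2 acc=0x5C5 bytes_emitted=0
After char 2 ('Z'=25): chars_in_quartet=3 acc=0x17159 bytes_emitted=0
After char 3 ('c'=28): chars_in_quartet=4 acc=0x5C565C -> emit 5C 56 5C, reset; bytes_emitted=3
After char 4 ('3'=55): chars_in_quartet=1 acc=0x37 bytes_emitted=3
After char 5 ('I'=8): chars_in_quartet=2 acc=0xDC8 bytes_emitted=3
After char 6 ('W'=22): chars_in_quartet=3 acc=0x37216 bytes_emitted=3
After char 7 ('n'=39): chars_in_quartet=4 acc=0xDC85A7 -> emit DC 85 A7, reset; bytes_emitted=6
After char 8 ('w'=48): chars_in_quartet=1 acc=0x30 bytes_emitted=6
After char 9 ('E'=4): chars_in_quartet=2 acc=0xC04 bytes_emitted=6
After char 10 ('l'=37): chars_in_quartet=3 acc=0x30125 bytes_emitted=6
After char 11 ('Z'=25): chars_in_quartet=4 acc=0xC04959 -> emit C0 49 59, reset; bytes_emitted=9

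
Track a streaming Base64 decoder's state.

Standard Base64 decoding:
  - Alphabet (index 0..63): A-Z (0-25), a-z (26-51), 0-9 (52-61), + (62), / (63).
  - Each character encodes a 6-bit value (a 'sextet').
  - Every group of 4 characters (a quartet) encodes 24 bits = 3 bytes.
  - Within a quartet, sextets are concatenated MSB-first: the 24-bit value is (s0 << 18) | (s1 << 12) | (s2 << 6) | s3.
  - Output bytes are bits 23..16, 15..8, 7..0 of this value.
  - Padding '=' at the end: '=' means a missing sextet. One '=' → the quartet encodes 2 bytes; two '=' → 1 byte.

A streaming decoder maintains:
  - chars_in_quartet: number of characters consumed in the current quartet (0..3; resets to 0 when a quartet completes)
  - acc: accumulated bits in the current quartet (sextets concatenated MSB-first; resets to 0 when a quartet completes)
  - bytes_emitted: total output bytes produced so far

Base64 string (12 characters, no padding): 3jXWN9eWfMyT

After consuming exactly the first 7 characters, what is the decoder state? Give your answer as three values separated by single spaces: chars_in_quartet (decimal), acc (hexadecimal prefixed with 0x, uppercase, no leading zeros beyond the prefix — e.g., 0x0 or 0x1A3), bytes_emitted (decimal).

Answer: 3 0xDF5E 3

Derivation:
After char 0 ('3'=55): chars_in_quartet=1 acc=0x37 bytes_emitted=0
After char 1 ('j'=35): chars_in_quartet=2 acc=0xDE3 bytes_emitted=0
After char 2 ('X'=23): chars_in_quartet=3 acc=0x378D7 bytes_emitted=0
After char 3 ('W'=22): chars_in_quartet=4 acc=0xDE35D6 -> emit DE 35 D6, reset; bytes_emitted=3
After char 4 ('N'=13): chars_in_quartet=1 acc=0xD bytes_emitted=3
After char 5 ('9'=61): chars_in_quartet=2 acc=0x37D bytes_emitted=3
After char 6 ('e'=30): chars_in_quartet=3 acc=0xDF5E bytes_emitted=3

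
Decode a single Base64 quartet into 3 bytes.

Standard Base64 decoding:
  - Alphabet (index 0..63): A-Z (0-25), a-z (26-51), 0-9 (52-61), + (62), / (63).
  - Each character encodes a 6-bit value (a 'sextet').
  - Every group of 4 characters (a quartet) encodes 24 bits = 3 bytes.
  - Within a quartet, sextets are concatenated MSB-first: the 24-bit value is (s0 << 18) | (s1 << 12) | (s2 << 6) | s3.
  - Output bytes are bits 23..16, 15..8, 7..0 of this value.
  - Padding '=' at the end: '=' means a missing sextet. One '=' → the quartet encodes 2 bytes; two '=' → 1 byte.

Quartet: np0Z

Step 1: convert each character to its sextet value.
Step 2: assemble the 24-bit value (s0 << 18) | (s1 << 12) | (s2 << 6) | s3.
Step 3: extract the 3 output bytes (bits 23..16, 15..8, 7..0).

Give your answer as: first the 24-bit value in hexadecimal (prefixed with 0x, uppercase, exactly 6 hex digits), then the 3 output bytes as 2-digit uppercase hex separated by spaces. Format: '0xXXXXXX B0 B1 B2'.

Sextets: n=39, p=41, 0=52, Z=25
24-bit: (39<<18) | (41<<12) | (52<<6) | 25
      = 0x9C0000 | 0x029000 | 0x000D00 | 0x000019
      = 0x9E9D19
Bytes: (v>>16)&0xFF=9E, (v>>8)&0xFF=9D, v&0xFF=19

Answer: 0x9E9D19 9E 9D 19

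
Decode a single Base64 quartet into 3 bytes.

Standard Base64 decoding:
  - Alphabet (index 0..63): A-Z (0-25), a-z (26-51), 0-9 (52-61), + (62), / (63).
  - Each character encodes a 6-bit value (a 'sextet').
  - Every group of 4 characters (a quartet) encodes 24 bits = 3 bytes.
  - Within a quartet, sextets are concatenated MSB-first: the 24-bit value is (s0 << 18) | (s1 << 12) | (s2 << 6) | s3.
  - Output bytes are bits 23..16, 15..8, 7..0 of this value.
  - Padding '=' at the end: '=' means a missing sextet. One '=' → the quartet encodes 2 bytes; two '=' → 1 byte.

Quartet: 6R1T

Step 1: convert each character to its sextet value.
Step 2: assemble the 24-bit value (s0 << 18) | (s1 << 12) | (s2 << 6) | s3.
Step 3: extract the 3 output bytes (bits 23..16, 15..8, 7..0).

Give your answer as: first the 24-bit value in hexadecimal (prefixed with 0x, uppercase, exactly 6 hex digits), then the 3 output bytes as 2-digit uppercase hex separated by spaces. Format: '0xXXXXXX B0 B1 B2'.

Answer: 0xE91D53 E9 1D 53

Derivation:
Sextets: 6=58, R=17, 1=53, T=19
24-bit: (58<<18) | (17<<12) | (53<<6) | 19
      = 0xE80000 | 0x011000 | 0x000D40 | 0x000013
      = 0xE91D53
Bytes: (v>>16)&0xFF=E9, (v>>8)&0xFF=1D, v&0xFF=53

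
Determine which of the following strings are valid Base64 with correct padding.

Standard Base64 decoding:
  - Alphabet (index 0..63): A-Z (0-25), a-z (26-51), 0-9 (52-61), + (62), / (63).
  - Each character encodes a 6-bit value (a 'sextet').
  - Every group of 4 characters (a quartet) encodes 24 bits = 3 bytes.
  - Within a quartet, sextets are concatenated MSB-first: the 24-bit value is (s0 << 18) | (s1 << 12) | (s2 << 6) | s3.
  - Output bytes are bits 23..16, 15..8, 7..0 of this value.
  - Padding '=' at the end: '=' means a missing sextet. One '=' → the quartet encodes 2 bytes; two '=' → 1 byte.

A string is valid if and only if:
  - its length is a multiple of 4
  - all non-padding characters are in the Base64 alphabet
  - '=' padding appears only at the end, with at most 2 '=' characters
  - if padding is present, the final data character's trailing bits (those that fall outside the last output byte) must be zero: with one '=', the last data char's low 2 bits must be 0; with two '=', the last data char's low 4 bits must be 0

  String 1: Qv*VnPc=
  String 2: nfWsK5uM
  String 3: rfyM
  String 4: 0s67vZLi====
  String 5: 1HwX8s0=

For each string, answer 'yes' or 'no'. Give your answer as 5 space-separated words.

String 1: 'Qv*VnPc=' → invalid (bad char(s): ['*'])
String 2: 'nfWsK5uM' → valid
String 3: 'rfyM' → valid
String 4: '0s67vZLi====' → invalid (4 pad chars (max 2))
String 5: '1HwX8s0=' → valid

Answer: no yes yes no yes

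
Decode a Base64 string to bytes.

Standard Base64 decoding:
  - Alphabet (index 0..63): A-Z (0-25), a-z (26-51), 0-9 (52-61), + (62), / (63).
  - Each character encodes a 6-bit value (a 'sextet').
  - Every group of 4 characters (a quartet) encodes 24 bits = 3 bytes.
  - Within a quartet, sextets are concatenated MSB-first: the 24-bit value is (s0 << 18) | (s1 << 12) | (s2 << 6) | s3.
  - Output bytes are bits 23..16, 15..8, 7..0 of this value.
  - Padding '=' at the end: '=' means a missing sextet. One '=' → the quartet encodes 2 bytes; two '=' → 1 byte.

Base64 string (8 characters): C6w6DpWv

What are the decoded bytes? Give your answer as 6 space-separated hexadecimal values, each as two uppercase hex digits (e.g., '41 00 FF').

Answer: 0B AC 3A 0E 95 AF

Derivation:
After char 0 ('C'=2): chars_in_quartet=1 acc=0x2 bytes_emitted=0
After char 1 ('6'=58): chars_in_quartet=2 acc=0xBA bytes_emitted=0
After char 2 ('w'=48): chars_in_quartet=3 acc=0x2EB0 bytes_emitted=0
After char 3 ('6'=58): chars_in_quartet=4 acc=0xBAC3A -> emit 0B AC 3A, reset; bytes_emitted=3
After char 4 ('D'=3): chars_in_quartet=1 acc=0x3 bytes_emitted=3
After char 5 ('p'=41): chars_in_quartet=2 acc=0xE9 bytes_emitted=3
After char 6 ('W'=22): chars_in_quartet=3 acc=0x3A56 bytes_emitted=3
After char 7 ('v'=47): chars_in_quartet=4 acc=0xE95AF -> emit 0E 95 AF, reset; bytes_emitted=6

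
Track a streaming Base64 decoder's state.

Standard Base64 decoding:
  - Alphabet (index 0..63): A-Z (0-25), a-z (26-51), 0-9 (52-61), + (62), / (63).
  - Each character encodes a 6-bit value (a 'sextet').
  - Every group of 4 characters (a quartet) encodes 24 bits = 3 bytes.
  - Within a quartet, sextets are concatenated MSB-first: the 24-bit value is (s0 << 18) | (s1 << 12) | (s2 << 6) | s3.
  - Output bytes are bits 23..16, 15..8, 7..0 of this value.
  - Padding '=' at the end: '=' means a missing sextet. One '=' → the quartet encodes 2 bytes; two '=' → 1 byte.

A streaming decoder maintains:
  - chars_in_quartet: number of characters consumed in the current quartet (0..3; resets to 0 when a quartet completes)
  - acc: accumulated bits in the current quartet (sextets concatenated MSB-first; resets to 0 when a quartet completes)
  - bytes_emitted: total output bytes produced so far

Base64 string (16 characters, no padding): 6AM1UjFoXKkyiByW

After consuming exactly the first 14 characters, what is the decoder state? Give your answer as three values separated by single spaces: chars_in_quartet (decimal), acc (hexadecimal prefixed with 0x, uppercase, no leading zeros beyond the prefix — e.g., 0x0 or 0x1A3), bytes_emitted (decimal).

After char 0 ('6'=58): chars_in_quartet=1 acc=0x3A bytes_emitted=0
After char 1 ('A'=0): chars_in_quartet=2 acc=0xE80 bytes_emitted=0
After char 2 ('M'=12): chars_in_quartet=3 acc=0x3A00C bytes_emitted=0
After char 3 ('1'=53): chars_in_quartet=4 acc=0xE80335 -> emit E8 03 35, reset; bytes_emitted=3
After char 4 ('U'=20): chars_in_quartet=1 acc=0x14 bytes_emitted=3
After char 5 ('j'=35): chars_in_quartet=2 acc=0x523 bytes_emitted=3
After char 6 ('F'=5): chars_in_quartet=3 acc=0x148C5 bytes_emitted=3
After char 7 ('o'=40): chars_in_quartet=4 acc=0x523168 -> emit 52 31 68, reset; bytes_emitted=6
After char 8 ('X'=23): chars_in_quartet=1 acc=0x17 bytes_emitted=6
After char 9 ('K'=10): chars_in_quartet=2 acc=0x5CA bytes_emitted=6
After char 10 ('k'=36): chars_in_quartet=3 acc=0x172A4 bytes_emitted=6
After char 11 ('y'=50): chars_in_quartet=4 acc=0x5CA932 -> emit 5C A9 32, reset; bytes_emitted=9
After char 12 ('i'=34): chars_in_quartet=1 acc=0x22 bytes_emitted=9
After char 13 ('B'=1): chars_in_quartet=2 acc=0x881 bytes_emitted=9

Answer: 2 0x881 9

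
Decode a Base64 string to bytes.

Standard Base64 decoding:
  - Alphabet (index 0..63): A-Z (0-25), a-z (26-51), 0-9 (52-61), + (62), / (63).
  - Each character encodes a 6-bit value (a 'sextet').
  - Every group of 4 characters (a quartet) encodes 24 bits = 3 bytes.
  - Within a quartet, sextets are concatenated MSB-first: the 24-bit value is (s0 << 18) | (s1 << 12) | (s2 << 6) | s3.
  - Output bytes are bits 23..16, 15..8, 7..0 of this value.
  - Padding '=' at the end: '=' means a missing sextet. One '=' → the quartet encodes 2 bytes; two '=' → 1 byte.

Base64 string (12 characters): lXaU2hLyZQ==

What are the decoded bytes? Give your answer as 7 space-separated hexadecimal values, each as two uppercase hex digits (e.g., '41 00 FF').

Answer: 95 76 94 DA 12 F2 65

Derivation:
After char 0 ('l'=37): chars_in_quartet=1 acc=0x25 bytes_emitted=0
After char 1 ('X'=23): chars_in_quartet=2 acc=0x957 bytes_emitted=0
After char 2 ('a'=26): chars_in_quartet=3 acc=0x255DA bytes_emitted=0
After char 3 ('U'=20): chars_in_quartet=4 acc=0x957694 -> emit 95 76 94, reset; bytes_emitted=3
After char 4 ('2'=54): chars_in_quartet=1 acc=0x36 bytes_emitted=3
After char 5 ('h'=33): chars_in_quartet=2 acc=0xDA1 bytes_emitted=3
After char 6 ('L'=11): chars_in_quartet=3 acc=0x3684B bytes_emitted=3
After char 7 ('y'=50): chars_in_quartet=4 acc=0xDA12F2 -> emit DA 12 F2, reset; bytes_emitted=6
After char 8 ('Z'=25): chars_in_quartet=1 acc=0x19 bytes_emitted=6
After char 9 ('Q'=16): chars_in_quartet=2 acc=0x650 bytes_emitted=6
Padding '==': partial quartet acc=0x650 -> emit 65; bytes_emitted=7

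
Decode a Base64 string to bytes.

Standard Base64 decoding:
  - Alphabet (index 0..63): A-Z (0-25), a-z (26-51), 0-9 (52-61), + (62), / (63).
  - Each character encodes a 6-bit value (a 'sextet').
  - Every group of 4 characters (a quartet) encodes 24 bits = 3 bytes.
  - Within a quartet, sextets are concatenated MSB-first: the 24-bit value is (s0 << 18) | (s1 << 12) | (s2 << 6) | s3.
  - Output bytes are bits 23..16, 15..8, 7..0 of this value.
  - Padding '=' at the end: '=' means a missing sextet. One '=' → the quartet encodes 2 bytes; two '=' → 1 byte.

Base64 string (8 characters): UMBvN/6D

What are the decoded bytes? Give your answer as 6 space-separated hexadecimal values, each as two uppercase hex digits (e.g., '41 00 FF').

Answer: 50 C0 6F 37 FE 83

Derivation:
After char 0 ('U'=20): chars_in_quartet=1 acc=0x14 bytes_emitted=0
After char 1 ('M'=12): chars_in_quartet=2 acc=0x50C bytes_emitted=0
After char 2 ('B'=1): chars_in_quartet=3 acc=0x14301 bytes_emitted=0
After char 3 ('v'=47): chars_in_quartet=4 acc=0x50C06F -> emit 50 C0 6F, reset; bytes_emitted=3
After char 4 ('N'=13): chars_in_quartet=1 acc=0xD bytes_emitted=3
After char 5 ('/'=63): chars_in_quartet=2 acc=0x37F bytes_emitted=3
After char 6 ('6'=58): chars_in_quartet=3 acc=0xDFFA bytes_emitted=3
After char 7 ('D'=3): chars_in_quartet=4 acc=0x37FE83 -> emit 37 FE 83, reset; bytes_emitted=6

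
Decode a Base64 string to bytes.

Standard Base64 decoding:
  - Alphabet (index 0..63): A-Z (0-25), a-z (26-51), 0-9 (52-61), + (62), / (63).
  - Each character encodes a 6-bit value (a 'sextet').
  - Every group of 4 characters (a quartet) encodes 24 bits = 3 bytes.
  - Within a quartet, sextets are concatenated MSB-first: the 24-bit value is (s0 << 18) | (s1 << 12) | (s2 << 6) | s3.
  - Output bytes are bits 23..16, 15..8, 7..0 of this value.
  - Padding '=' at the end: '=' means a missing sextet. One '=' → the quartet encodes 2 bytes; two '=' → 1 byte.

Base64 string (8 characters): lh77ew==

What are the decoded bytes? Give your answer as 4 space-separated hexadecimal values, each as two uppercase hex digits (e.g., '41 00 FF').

After char 0 ('l'=37): chars_in_quartet=1 acc=0x25 bytes_emitted=0
After char 1 ('h'=33): chars_in_quartet=2 acc=0x961 bytes_emitted=0
After char 2 ('7'=59): chars_in_quartet=3 acc=0x2587B bytes_emitted=0
After char 3 ('7'=59): chars_in_quartet=4 acc=0x961EFB -> emit 96 1E FB, reset; bytes_emitted=3
After char 4 ('e'=30): chars_in_quartet=1 acc=0x1E bytes_emitted=3
After char 5 ('w'=48): chars_in_quartet=2 acc=0x7B0 bytes_emitted=3
Padding '==': partial quartet acc=0x7B0 -> emit 7B; bytes_emitted=4

Answer: 96 1E FB 7B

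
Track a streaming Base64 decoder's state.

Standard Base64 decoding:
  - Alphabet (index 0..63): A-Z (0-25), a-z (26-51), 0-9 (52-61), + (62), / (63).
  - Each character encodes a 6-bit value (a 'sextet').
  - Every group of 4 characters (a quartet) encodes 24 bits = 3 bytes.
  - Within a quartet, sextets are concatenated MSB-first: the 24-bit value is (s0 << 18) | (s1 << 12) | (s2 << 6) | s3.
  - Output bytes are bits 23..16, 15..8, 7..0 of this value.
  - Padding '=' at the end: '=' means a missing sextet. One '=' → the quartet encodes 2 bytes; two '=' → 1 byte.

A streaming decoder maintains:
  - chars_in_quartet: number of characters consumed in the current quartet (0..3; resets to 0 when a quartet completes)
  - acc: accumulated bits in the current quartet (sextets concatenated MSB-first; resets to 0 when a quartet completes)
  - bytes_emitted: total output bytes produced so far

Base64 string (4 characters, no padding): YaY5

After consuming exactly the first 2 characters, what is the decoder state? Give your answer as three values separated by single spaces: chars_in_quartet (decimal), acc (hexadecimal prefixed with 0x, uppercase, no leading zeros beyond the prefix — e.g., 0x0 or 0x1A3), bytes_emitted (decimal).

After char 0 ('Y'=24): chars_in_quartet=1 acc=0x18 bytes_emitted=0
After char 1 ('a'=26): chars_in_quartet=2 acc=0x61A bytes_emitted=0

Answer: 2 0x61A 0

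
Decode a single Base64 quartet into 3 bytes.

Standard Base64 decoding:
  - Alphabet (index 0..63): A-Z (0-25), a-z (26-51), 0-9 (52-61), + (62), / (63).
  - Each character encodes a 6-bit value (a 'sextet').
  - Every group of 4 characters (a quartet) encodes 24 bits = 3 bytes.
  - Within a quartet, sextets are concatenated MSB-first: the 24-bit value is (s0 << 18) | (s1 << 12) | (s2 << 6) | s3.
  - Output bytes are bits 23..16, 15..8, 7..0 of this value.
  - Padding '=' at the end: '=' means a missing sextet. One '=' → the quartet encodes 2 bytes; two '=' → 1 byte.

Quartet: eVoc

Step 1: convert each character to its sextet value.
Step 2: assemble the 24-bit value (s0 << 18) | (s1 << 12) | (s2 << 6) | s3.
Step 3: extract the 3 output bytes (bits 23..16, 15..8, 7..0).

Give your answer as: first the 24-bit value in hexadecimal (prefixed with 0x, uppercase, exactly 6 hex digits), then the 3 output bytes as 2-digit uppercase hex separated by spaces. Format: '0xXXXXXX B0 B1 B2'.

Answer: 0x795A1C 79 5A 1C

Derivation:
Sextets: e=30, V=21, o=40, c=28
24-bit: (30<<18) | (21<<12) | (40<<6) | 28
      = 0x780000 | 0x015000 | 0x000A00 | 0x00001C
      = 0x795A1C
Bytes: (v>>16)&0xFF=79, (v>>8)&0xFF=5A, v&0xFF=1C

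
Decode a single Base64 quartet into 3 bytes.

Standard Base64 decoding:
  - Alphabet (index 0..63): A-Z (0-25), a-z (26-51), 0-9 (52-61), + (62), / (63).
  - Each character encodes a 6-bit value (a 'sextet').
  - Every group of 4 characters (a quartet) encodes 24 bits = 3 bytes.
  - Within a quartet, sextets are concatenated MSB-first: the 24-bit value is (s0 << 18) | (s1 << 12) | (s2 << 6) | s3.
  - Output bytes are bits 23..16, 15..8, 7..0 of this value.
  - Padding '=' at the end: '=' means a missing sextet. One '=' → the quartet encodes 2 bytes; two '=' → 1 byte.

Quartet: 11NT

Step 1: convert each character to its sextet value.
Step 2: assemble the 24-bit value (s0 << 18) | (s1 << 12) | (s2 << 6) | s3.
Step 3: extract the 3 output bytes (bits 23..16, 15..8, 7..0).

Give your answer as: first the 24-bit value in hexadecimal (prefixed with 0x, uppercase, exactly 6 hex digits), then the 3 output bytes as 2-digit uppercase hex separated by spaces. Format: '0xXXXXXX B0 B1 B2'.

Sextets: 1=53, 1=53, N=13, T=19
24-bit: (53<<18) | (53<<12) | (13<<6) | 19
      = 0xD40000 | 0x035000 | 0x000340 | 0x000013
      = 0xD75353
Bytes: (v>>16)&0xFF=D7, (v>>8)&0xFF=53, v&0xFF=53

Answer: 0xD75353 D7 53 53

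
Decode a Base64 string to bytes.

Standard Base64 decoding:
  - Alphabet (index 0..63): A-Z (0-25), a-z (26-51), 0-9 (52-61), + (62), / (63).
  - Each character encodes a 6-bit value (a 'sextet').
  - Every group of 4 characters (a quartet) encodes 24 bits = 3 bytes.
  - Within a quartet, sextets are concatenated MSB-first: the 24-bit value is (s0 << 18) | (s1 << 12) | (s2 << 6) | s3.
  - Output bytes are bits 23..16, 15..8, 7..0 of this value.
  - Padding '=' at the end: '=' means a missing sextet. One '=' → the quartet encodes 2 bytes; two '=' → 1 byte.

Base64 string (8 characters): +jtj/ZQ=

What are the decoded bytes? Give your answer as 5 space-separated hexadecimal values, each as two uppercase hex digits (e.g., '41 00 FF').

After char 0 ('+'=62): chars_in_quartet=1 acc=0x3E bytes_emitted=0
After char 1 ('j'=35): chars_in_quartet=2 acc=0xFA3 bytes_emitted=0
After char 2 ('t'=45): chars_in_quartet=3 acc=0x3E8ED bytes_emitted=0
After char 3 ('j'=35): chars_in_quartet=4 acc=0xFA3B63 -> emit FA 3B 63, reset; bytes_emitted=3
After char 4 ('/'=63): chars_in_quartet=1 acc=0x3F bytes_emitted=3
After char 5 ('Z'=25): chars_in_quartet=2 acc=0xFD9 bytes_emitted=3
After char 6 ('Q'=16): chars_in_quartet=3 acc=0x3F650 bytes_emitted=3
Padding '=': partial quartet acc=0x3F650 -> emit FD 94; bytes_emitted=5

Answer: FA 3B 63 FD 94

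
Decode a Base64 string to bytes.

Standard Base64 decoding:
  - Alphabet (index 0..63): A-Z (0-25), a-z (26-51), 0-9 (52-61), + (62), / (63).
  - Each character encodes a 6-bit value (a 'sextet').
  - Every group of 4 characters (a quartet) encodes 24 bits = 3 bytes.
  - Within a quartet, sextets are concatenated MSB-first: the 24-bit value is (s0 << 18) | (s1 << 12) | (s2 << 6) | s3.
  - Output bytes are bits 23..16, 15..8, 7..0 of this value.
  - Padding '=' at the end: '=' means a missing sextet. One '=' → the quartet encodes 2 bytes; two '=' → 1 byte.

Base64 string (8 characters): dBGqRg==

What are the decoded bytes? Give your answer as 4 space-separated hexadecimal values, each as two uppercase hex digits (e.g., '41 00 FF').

Answer: 74 11 AA 46

Derivation:
After char 0 ('d'=29): chars_in_quartet=1 acc=0x1D bytes_emitted=0
After char 1 ('B'=1): chars_in_quartet=2 acc=0x741 bytes_emitted=0
After char 2 ('G'=6): chars_in_quartet=3 acc=0x1D046 bytes_emitted=0
After char 3 ('q'=42): chars_in_quartet=4 acc=0x7411AA -> emit 74 11 AA, reset; bytes_emitted=3
After char 4 ('R'=17): chars_in_quartet=1 acc=0x11 bytes_emitted=3
After char 5 ('g'=32): chars_in_quartet=2 acc=0x460 bytes_emitted=3
Padding '==': partial quartet acc=0x460 -> emit 46; bytes_emitted=4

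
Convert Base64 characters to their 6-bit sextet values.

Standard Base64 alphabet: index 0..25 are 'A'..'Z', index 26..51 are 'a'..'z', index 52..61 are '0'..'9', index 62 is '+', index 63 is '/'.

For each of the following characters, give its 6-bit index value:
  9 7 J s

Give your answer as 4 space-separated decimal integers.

'9': 0..9 range, 52 + ord('9') − ord('0') = 61
'7': 0..9 range, 52 + ord('7') − ord('0') = 59
'J': A..Z range, ord('J') − ord('A') = 9
's': a..z range, 26 + ord('s') − ord('a') = 44

Answer: 61 59 9 44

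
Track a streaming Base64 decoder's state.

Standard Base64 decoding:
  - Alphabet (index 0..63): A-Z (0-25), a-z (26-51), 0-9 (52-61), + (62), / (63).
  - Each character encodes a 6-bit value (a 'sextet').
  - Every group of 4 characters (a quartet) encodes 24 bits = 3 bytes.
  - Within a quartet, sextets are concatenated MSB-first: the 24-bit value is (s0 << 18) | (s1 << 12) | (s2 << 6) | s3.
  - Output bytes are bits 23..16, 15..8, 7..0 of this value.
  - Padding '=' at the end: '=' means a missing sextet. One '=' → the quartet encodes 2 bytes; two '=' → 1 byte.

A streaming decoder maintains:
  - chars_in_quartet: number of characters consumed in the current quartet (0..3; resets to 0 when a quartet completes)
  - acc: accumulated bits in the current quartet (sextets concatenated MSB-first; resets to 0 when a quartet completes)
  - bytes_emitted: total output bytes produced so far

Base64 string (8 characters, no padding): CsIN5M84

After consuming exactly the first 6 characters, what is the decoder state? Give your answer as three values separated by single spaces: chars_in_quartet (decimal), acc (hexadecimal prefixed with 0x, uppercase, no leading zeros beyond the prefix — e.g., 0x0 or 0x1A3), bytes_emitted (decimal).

After char 0 ('C'=2): chars_in_quartet=1 acc=0x2 bytes_emitted=0
After char 1 ('s'=44): chars_in_quartet=2 acc=0xAC bytes_emitted=0
After char 2 ('I'=8): chars_in_quartet=3 acc=0x2B08 bytes_emitted=0
After char 3 ('N'=13): chars_in_quartet=4 acc=0xAC20D -> emit 0A C2 0D, reset; bytes_emitted=3
After char 4 ('5'=57): chars_in_quartet=1 acc=0x39 bytes_emitted=3
After char 5 ('M'=12): chars_in_quartet=2 acc=0xE4C bytes_emitted=3

Answer: 2 0xE4C 3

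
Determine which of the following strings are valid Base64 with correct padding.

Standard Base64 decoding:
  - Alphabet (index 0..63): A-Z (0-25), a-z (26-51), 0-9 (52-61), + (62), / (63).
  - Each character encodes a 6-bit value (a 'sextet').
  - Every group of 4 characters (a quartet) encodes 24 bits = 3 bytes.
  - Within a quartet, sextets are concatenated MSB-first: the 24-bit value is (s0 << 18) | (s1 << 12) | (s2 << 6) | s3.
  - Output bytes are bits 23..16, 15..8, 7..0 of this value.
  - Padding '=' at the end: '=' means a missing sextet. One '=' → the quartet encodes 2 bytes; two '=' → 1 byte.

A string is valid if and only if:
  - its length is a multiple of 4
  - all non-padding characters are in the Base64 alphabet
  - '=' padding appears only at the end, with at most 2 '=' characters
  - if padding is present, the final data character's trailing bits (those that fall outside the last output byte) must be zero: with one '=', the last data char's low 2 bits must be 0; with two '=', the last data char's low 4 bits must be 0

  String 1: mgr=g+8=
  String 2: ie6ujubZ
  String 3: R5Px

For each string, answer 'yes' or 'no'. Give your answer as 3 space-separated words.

Answer: no yes yes

Derivation:
String 1: 'mgr=g+8=' → invalid (bad char(s): ['=']; '=' in middle)
String 2: 'ie6ujubZ' → valid
String 3: 'R5Px' → valid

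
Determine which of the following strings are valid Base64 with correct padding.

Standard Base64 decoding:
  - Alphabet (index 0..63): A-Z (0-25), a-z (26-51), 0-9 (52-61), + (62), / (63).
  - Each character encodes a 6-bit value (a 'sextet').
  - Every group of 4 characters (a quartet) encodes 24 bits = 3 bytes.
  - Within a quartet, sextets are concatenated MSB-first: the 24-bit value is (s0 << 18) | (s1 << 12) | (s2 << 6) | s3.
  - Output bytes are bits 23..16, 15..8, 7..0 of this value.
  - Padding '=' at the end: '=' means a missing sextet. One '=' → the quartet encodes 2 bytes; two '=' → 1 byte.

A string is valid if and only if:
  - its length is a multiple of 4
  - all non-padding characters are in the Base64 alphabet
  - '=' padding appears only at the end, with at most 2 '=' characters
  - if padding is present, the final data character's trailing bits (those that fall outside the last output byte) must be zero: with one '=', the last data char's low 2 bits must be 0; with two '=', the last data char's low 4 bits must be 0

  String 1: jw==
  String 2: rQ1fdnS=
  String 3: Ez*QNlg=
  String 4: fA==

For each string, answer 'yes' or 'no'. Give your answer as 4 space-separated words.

Answer: yes no no yes

Derivation:
String 1: 'jw==' → valid
String 2: 'rQ1fdnS=' → invalid (bad trailing bits)
String 3: 'Ez*QNlg=' → invalid (bad char(s): ['*'])
String 4: 'fA==' → valid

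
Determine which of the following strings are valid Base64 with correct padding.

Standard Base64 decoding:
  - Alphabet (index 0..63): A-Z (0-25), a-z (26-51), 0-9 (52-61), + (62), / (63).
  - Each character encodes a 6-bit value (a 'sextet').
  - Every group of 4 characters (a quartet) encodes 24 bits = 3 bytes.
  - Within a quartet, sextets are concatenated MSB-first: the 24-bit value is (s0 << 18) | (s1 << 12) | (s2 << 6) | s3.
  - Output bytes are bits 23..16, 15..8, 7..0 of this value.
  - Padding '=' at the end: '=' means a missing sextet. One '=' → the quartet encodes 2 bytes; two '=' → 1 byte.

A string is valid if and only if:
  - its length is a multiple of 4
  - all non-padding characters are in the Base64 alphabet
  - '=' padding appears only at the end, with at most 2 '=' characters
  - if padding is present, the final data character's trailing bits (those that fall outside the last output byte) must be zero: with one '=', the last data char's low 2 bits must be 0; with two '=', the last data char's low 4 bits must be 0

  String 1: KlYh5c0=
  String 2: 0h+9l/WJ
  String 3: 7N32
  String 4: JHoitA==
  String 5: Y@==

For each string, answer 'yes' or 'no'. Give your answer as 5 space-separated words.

String 1: 'KlYh5c0=' → valid
String 2: '0h+9l/WJ' → valid
String 3: '7N32' → valid
String 4: 'JHoitA==' → valid
String 5: 'Y@==' → invalid (bad char(s): ['@'])

Answer: yes yes yes yes no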